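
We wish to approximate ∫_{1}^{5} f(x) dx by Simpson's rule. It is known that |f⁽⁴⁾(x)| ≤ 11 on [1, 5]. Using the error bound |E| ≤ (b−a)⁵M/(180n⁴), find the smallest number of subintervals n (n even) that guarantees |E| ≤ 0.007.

10

Need 11264/(180n⁴) ≤ 0.007.
n⁴ ≥ 11264/(180·0.007) = 8939.68 ⇒ n ≥ 9.7237, so the smallest even n is 10. (n must be even for Simpson's rule.)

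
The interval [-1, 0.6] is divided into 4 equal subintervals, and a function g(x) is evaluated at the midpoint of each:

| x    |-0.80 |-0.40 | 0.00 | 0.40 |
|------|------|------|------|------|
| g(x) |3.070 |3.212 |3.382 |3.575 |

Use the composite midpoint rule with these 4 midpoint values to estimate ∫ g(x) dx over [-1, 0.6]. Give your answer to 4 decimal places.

5.2956

h = 0.4, n = 4.
h·[y(m₁) + y(m₂) + y(m₃) + y(m₄)] = 0.4·(13.239) = 5.2956.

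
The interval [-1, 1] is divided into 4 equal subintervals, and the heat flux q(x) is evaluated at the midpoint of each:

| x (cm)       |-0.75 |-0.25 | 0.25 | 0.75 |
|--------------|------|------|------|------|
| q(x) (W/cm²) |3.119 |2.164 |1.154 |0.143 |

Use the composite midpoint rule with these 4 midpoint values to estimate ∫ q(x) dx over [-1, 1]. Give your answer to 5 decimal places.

h = 0.5, n = 4.
h·[y(m₁) + y(m₂) + y(m₃) + y(m₄)] = 0.5·(6.580) = 3.29000.

3.29000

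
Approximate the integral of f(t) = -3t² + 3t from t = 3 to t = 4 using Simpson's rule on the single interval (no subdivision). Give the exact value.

S = (b−a)/6 · [f(3) + 4f(3.5) + f(4)] = 0.166667·[(-18) + 4·(-26.25) + (-36)] = -26.5.

-26.5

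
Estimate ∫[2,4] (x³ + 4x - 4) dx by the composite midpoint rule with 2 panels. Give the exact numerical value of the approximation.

74.5

h = (4 − 2)/2 = 1.
Midpoints m₁,…,m₂ = 2.5, 3.5.
f(m₁)=21.625, f(m₂)=52.875.
h·[f(m₁) + f(m₂)] = 1·(74.5) = 74.5.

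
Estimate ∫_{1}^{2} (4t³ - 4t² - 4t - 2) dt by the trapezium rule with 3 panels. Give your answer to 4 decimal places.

h = (2 − 1)/3 = 0.333333.
Nodes t₀,…,t₃ = 1, 1.333333, 1.666667, 2.
f(t) = 4t³ - 4t² - 4t - 2: f₀=-6, f₁=-4.962963, f₂=-1.259259, f₃=6.
(h/2)·[f₀ + 2f₁ + 2f₂ + f₃] = 0.166667·(-12.444444) = -2.0741.

-2.0741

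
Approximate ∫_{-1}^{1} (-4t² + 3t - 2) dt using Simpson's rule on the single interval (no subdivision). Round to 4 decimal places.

S = (b−a)/6 · [f(-1) + 4f(0) + f(1)] = 0.333333·[(-9) + 4·(-2) + (-3)] = -6.6667.

-6.6667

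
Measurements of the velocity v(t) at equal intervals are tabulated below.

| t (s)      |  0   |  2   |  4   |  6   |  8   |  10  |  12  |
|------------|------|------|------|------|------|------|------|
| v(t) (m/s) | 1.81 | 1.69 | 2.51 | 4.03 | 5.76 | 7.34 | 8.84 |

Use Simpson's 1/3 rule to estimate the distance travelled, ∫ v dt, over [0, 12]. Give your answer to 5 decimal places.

52.95333

h = 2, n = 6.
(h/3)·[y₀ + 4y₁ + 2y₂ + 4y₃ + 2y₄ + 4y₅ + y₆] = 0.666667·(79.43) = 52.95333.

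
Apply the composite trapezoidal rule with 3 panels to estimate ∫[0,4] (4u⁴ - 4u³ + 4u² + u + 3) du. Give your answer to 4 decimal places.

794.8477

h = (4 − 0)/3 = 1.333333.
Nodes u₀,…,u₃ = 0, 1.333333, 2.666667, 4.
f(u) = 4u⁴ - 4u³ + 4u² + u + 3: f₀=3, f₁=14.604938, f₂=160.530864, f₃=839.
(h/2)·[f₀ + 2f₁ + 2f₂ + f₃] = 0.666667·(1192.271605) = 794.8477.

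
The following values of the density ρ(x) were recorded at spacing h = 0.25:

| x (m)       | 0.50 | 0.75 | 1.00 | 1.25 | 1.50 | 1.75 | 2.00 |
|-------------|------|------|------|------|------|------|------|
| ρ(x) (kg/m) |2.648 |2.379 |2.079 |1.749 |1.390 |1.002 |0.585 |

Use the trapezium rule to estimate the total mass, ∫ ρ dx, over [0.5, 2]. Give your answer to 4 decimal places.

2.5539

h = 0.25, n = 6.
(h/2)·[y₀ + 2y₁ + 2y₂ + 2y₃ + 2y₄ + 2y₅ + y₆] = 0.125·(20.431) = 2.5539.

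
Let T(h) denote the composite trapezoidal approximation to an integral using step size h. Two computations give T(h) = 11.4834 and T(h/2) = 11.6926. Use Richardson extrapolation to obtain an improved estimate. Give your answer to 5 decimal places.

11.76233

R = (4·T(h/2) − T(h)) / 3 = (4·11.6926 − 11.4834)/3 = (35.2870)/3 = 11.76233.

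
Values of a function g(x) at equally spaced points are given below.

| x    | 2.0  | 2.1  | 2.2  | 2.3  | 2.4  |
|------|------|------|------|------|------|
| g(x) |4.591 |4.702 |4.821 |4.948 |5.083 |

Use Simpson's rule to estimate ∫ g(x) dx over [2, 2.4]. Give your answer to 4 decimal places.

h = 0.1, n = 4.
(h/3)·[y₀ + 4y₁ + 2y₂ + 4y₃ + y₄] = 0.033333·(57.916) = 1.9305.

1.9305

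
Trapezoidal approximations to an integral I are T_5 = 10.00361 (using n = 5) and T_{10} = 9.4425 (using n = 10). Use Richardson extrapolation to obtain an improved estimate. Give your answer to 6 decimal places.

9.255463

R = (4·T_{10} − T_5) / 3 = (4·9.4425 − 10.00361)/3 = (27.76639)/3 = 9.255463.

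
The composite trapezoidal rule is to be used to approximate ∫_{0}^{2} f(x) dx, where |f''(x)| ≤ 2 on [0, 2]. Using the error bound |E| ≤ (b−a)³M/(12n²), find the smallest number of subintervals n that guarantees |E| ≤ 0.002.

Need 16/(12n²) ≤ 0.002.
n² ≥ 16/(12·0.002) = 666.667 ⇒ n ≥ 25.8199, so the smallest n is 26.

26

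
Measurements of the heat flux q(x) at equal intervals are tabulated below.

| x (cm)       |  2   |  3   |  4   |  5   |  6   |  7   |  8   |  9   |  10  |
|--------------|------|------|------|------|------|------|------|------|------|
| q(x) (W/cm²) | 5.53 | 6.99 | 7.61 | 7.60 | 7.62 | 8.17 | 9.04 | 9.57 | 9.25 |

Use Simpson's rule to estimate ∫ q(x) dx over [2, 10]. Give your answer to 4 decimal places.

h = 1, n = 8.
(h/3)·[y₀ + 4y₁ + 2y₂ + 4y₃ + 2y₄ + 4y₅ + 2y₆ + 4y₇ + y₈] = 0.333333·(192.64) = 64.2133.

64.2133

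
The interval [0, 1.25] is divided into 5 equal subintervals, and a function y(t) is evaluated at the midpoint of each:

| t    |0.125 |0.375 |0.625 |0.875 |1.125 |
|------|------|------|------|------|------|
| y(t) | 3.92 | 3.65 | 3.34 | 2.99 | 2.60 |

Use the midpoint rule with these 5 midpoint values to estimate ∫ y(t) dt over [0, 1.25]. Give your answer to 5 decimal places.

4.12500

h = 0.25, n = 5.
h·[y(m₁) + y(m₂) + y(m₃) + y(m₄) + y(m₅)] = 0.25·(16.50) = 4.12500.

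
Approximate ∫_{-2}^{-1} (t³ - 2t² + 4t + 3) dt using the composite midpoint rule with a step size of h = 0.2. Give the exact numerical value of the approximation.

h = (-1 − (-2))/5 = 0.2.
Midpoints m₁,…,m₅ = -1.9, -1.7, -1.5, -1.3, -1.1.
f(m₁)=-18.679, f(m₂)=-14.493, f(m₃)=-10.875, f(m₄)=-7.777, f(m₅)=-5.151.
h·[f(m₁) + f(m₂) + f(m₃) + f(m₄) + f(m₅)] = 0.2·(-56.975) = -11.395.

-11.395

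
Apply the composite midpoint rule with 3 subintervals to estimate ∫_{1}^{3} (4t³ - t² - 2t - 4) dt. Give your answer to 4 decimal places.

53.6296

h = (3 − 1)/3 = 0.666667.
Midpoints m₁,…,m₃ = 1.333333, 2, 2.666667.
f(m₁)=1.037037, f(m₂)=20, f(m₃)=59.407407.
h·[f(m₁) + f(m₂) + f(m₃)] = 0.666667·(80.444444) = 53.6296.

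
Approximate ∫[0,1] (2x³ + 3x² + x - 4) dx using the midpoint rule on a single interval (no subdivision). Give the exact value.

-2.5

M = (b−a)·f(0.5) = 1·(-2.5) = -2.5.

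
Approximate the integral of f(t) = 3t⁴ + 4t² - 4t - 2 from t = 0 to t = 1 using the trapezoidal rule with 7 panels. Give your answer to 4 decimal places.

h = (1 − 0)/7 = 0.142857.
Nodes t₀,…,t₇ = 0, 0.142857, 0.285714, 0.428571, 0.571429, 0.714286, 0.857143, 1.
f(t) = 3t⁴ + 4t² - 4t - 2: f₀=-2, f₁=-2.488546, f₂=-2.796335, f₃=-2.878384, f₄=-2.659725, f₅=-2.035402, f₆=-0.870471, f₇=1.
(h/2)·[f₀ + 2f₁ + 2f₂ + 2f₃ + 2f₄ + 2f₅ + 2f₆ + f₇] = 0.071429·(-28.457726) = -2.0327.

-2.0327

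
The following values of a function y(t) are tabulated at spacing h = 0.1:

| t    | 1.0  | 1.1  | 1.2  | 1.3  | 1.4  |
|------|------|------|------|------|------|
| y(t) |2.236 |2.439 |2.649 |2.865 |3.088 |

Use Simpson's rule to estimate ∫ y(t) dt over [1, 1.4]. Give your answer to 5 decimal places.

h = 0.1, n = 4.
(h/3)·[y₀ + 4y₁ + 2y₂ + 4y₃ + y₄] = 0.033333·(31.838) = 1.06127.

1.06127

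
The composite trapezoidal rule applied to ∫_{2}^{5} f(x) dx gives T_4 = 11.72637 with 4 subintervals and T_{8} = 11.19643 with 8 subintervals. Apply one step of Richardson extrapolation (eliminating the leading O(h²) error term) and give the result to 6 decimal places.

11.019783

R = (4·T_{8} − T_4) / 3 = (4·11.19643 − 11.72637)/3 = (33.05935)/3 = 11.019783.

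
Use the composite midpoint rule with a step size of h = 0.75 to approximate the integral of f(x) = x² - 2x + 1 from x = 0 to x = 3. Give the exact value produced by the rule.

2.859375

h = (3 − 0)/4 = 0.75.
Midpoints m₁,…,m₄ = 0.375, 1.125, 1.875, 2.625.
f(m₁)=0.390625, f(m₂)=0.015625, f(m₃)=0.765625, f(m₄)=2.640625.
h·[f(m₁) + f(m₂) + f(m₃) + f(m₄)] = 0.75·(3.8125) = 2.859375.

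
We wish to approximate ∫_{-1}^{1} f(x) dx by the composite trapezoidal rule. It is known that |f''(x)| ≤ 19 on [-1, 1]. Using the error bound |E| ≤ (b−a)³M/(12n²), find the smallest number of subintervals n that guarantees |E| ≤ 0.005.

Need 152/(12n²) ≤ 0.005.
n² ≥ 152/(12·0.005) = 2533.33 ⇒ n ≥ 50.3322, so the smallest n is 51.

51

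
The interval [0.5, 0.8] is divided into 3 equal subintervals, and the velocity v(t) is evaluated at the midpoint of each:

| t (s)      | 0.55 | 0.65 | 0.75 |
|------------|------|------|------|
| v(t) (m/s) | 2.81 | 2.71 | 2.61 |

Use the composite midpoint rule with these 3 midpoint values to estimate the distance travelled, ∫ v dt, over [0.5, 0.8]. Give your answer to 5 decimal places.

0.81300

h = 0.1, n = 3.
h·[y(m₁) + y(m₂) + y(m₃)] = 0.1·(8.13) = 0.81300.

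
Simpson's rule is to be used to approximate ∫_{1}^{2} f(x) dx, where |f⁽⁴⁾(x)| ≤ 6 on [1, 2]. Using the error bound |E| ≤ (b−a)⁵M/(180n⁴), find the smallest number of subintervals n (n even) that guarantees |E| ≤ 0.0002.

Need 6/(180n⁴) ≤ 0.0002.
n⁴ ≥ 6/(180·0.0002) = 166.667 ⇒ n ≥ 3.5930, so the smallest even n is 4. (n must be even for Simpson's rule.)

4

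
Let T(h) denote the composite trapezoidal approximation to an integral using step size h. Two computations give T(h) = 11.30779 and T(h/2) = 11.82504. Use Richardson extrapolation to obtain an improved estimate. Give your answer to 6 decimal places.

11.997457

R = (4·T(h/2) − T(h)) / 3 = (4·11.82504 − 11.30779)/3 = (35.99237)/3 = 11.997457.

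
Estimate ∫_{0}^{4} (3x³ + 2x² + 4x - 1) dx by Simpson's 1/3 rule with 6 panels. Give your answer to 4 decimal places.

262.6667

h = (4 − 0)/6 = 0.666667.
Nodes x₀,…,x₆ = 0, 0.666667, 1.333333, 2, 2.666667, 3.333333, 4.
f(x) = 3x³ + 2x² + 4x - 1: f₀=-1, f₁=3.444444, f₂=15, f₃=39, f₄=80.777778, f₅=145.666667, f₆=239.
(h/3)·[f₀ + 4f₁ + 2f₂ + 4f₃ + 2f₄ + 4f₅ + f₆] = 0.222222·(1182) = 262.6667.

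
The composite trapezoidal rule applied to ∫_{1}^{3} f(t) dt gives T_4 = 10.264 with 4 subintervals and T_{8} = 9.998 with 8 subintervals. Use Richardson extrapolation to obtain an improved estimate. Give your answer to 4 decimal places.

R = (4·T_{8} − T_4) / 3 = (4·9.998 − 10.264)/3 = (29.728)/3 = 9.9093.

9.9093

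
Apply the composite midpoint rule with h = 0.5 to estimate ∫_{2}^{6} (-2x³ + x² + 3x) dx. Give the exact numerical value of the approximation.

h = (6 − 2)/8 = 0.5.
Midpoints m₁,…,m₈ = 2.25, 2.75, 3.25, 3.75, 4.25, 4.75, 5.25, 5.75.
f(m₁)=-10.96875, f(m₂)=-25.78125, f(m₃)=-48.34375, f(m₄)=-80.15625, f(m₅)=-122.71875, f(m₆)=-177.53125, f(m₇)=-246.09375, f(m₈)=-329.90625.
h·[f(m₁) + f(m₂) + f(m₃) + f(m₄) + f(m₅) + f(m₆) + f(m₇) + f(m₈)] = 0.5·(-1041.5) = -520.75.

-520.75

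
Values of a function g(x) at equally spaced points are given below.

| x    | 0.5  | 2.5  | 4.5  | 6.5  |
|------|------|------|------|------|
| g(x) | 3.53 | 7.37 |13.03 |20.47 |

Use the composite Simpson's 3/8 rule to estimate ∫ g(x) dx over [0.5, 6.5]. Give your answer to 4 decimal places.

63.9000

h = 2, n = 3.
(3h/8)·[y₀ + 3y₁ + 3y₂ + y₃] = 0.75·(85.20) = 63.9000.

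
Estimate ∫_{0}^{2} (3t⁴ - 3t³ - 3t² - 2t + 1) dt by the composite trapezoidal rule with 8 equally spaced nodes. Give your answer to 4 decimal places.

-2.4748

h = (2 − 0)/7 = 0.285714.
Nodes t₀,…,t₇ = 0, 0.285714, 0.571429, 0.857143, 1.142857, 1.428571, 1.714286, 2.
f(t) = 3t⁴ - 3t³ - 3t² - 2t + 1: f₀=1, f₁=0.133694, f₂=-1.362349, f₃=-3.188255, f₄=-4.564348, f₅=-4.231154, f₆=-0.449396, f₇=9.
(h/2)·[f₀ + 2f₁ + 2f₂ + 2f₃ + 2f₄ + 2f₅ + 2f₆ + f₇] = 0.142857·(-17.323615) = -2.4748.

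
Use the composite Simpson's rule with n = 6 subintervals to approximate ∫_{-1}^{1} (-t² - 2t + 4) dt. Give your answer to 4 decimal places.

h = (1 − (-1))/6 = 0.333333.
Nodes t₀,…,t₆ = -1, -0.666667, -0.333333, 0, 0.333333, 0.666667, 1.
f(t) = -t² - 2t + 4: f₀=5, f₁=4.888889, f₂=4.555556, f₃=4, f₄=3.222222, f₅=2.222222, f₆=1.
(h/3)·[f₀ + 4f₁ + 2f₂ + 4f₃ + 2f₄ + 4f₅ + f₆] = 0.111111·(66) = 7.3333.

7.3333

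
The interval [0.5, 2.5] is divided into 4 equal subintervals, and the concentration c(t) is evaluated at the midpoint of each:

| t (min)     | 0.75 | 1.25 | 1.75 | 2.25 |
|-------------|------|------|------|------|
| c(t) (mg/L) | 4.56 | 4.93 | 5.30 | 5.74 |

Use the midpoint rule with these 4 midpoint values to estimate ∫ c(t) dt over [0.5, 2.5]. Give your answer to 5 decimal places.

10.26500

h = 0.5, n = 4.
h·[y(m₁) + y(m₂) + y(m₃) + y(m₄)] = 0.5·(20.53) = 10.26500.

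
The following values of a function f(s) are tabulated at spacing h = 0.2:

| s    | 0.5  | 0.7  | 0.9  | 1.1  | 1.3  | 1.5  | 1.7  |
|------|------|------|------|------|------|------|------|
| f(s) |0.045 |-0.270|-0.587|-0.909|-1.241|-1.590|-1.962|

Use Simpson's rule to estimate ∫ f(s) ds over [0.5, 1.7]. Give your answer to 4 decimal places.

-1.1099

h = 0.2, n = 6.
(h/3)·[y₀ + 4y₁ + 2y₂ + 4y₃ + 2y₄ + 4y₅ + y₆] = 0.066667·(-16.649) = -1.1099.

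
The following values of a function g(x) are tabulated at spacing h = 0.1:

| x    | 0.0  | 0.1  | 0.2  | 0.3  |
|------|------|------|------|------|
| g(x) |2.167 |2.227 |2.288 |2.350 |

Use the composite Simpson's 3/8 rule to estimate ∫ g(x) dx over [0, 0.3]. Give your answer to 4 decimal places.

h = 0.1, n = 3.
(3h/8)·[y₀ + 3y₁ + 3y₂ + y₃] = 0.0375·(18.062) = 0.6773.

0.6773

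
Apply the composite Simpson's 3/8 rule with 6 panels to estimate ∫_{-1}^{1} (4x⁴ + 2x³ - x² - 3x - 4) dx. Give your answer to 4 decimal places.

h = (1 − (-1))/6 = 0.333333.
Nodes x₀,…,x₆ = -1, -0.666667, -0.333333, 0, 0.333333, 0.666667, 1.
f(x) = 4x⁴ + 2x³ - x² - 3x - 4: f₀=0, f₁=-2.246914, f₂=-3.135802, f₃=-4, f₄=-4.987654, f₅=-5.061728, f₆=-2.
(3h/8)·[f₀ + 3f₁ + 3f₂ + 2f₃ + 3f₄ + 3f₅ + f₆] = 0.125·(-56.296296) = -7.0370.

-7.0370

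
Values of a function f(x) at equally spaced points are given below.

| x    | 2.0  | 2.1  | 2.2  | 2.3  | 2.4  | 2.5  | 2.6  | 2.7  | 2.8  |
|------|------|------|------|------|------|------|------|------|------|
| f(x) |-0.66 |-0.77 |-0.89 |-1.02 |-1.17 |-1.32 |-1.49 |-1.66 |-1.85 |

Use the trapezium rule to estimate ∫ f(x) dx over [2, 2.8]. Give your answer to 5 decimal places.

-0.95750

h = 0.1, n = 8.
(h/2)·[y₀ + 2y₁ + 2y₂ + 2y₃ + 2y₄ + 2y₅ + 2y₆ + 2y₇ + y₈] = 0.05·(-19.15) = -0.95750.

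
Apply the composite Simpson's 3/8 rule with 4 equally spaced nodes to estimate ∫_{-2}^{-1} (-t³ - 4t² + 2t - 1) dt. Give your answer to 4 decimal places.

h = (-1 − (-2))/3 = 0.333333.
Nodes t₀,…,t₃ = -2, -1.666667, -1.333333, -1.
f(t) = -t³ - 4t² + 2t - 1: f₀=-13, f₁=-10.814815, f₂=-8.407407, f₃=-6.
(3h/8)·[f₀ + 3f₁ + 3f₂ + f₃] = 0.125·(-76.666667) = -9.5833.

-9.5833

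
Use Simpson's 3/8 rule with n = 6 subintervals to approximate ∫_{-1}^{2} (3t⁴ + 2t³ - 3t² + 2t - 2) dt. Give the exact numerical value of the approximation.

h = (2 − (-1))/6 = 0.5.
Nodes t₀,…,t₆ = -1, -0.5, 0, 0.5, 1, 1.5, 2.
f(t) = 3t⁴ + 2t³ - 3t² + 2t - 2: f₀=-6, f₁=-3.8125, f₂=-2, f₃=-1.3125, f₄=2, f₅=16.1875, f₆=54.
(3h/8)·[f₀ + 3f₁ + 3f₂ + 2f₃ + 3f₄ + 3f₅ + f₆] = 0.1875·(82.5) = 15.46875.

15.46875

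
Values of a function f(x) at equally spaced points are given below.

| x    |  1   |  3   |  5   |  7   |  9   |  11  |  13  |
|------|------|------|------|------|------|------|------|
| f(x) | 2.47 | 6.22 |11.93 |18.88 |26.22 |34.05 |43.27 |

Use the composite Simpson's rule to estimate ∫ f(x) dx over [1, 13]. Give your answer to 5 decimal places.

239.09333

h = 2, n = 6.
(h/3)·[y₀ + 4y₁ + 2y₂ + 4y₃ + 2y₄ + 4y₅ + y₆] = 0.666667·(358.64) = 239.09333.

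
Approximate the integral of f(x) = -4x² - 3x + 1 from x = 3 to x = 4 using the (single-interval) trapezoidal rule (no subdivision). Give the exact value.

-59.5

T = (b−a)/2 · [f(3) + f(4)] = 0.5·[(-44) + (-75)] = -59.5.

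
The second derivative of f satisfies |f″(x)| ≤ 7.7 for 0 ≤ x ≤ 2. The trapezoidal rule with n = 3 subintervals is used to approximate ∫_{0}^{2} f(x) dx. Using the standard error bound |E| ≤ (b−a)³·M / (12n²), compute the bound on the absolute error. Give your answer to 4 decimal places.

|E| ≤ (2)³·7.7 / (12·3²) = 61.6/108 = 0.5704.

0.5704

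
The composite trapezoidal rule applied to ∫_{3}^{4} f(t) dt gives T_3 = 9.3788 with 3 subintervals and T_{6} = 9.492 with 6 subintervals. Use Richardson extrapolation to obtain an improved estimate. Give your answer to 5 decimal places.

R = (4·T_{6} − T_3) / 3 = (4·9.492 − 9.3788)/3 = (28.5892)/3 = 9.52973.

9.52973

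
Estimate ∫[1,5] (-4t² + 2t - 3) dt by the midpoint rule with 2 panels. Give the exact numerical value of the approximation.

h = (5 − 1)/2 = 2.
Midpoints m₁,…,m₂ = 2, 4.
f(m₁)=-15, f(m₂)=-59.
h·[f(m₁) + f(m₂)] = 2·(-74) = -148.

-148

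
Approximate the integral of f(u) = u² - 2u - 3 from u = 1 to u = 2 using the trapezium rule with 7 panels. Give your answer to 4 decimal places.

h = (2 − 1)/7 = 0.142857.
Nodes u₀,…,u₇ = 1, 1.142857, 1.285714, 1.428571, 1.571429, 1.714286, 1.857143, 2.
f(u) = u² - 2u - 3: f₀=-4, f₁=-3.979592, f₂=-3.918367, f₃=-3.816327, f₄=-3.673469, f₅=-3.489796, f₆=-3.265306, f₇=-3.
(h/2)·[f₀ + 2f₁ + 2f₂ + 2f₃ + 2f₄ + 2f₅ + 2f₆ + f₇] = 0.071429·(-51.285714) = -3.6633.

-3.6633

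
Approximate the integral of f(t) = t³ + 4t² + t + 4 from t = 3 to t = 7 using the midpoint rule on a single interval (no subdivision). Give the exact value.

M = (b−a)·f(5) = 4·(234) = 936.

936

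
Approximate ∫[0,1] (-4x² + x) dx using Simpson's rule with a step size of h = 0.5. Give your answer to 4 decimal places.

-0.8333

h = (1 − 0)/2 = 0.5.
Nodes x₀,…,x₂ = 0, 0.5, 1.
f(x) = -4x² + x: f₀=0, f₁=-0.5, f₂=-3.
(h/3)·[f₀ + 4f₁ + f₂] = 0.166667·(-5) = -0.8333.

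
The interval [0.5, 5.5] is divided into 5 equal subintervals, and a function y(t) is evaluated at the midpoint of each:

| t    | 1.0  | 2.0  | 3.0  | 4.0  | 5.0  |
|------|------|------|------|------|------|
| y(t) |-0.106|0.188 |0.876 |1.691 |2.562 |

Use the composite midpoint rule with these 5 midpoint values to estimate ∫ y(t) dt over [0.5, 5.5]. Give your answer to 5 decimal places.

h = 1, n = 5.
h·[y(m₁) + y(m₂) + y(m₃) + y(m₄) + y(m₅)] = 1·(5.211) = 5.21100.

5.21100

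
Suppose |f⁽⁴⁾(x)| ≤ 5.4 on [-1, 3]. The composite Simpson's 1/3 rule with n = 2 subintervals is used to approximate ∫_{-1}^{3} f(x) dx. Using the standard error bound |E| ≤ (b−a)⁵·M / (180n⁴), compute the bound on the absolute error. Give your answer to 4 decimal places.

|E| ≤ (4)⁵·5.4 / (180·2⁴) = 5529.6/2880 = 1.9200.

1.9200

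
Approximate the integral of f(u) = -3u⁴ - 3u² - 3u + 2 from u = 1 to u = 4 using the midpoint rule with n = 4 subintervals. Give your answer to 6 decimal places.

h = (4 − 1)/4 = 0.75.
Midpoints m₁,…,m₄ = 1.375, 2.125, 2.875, 3.625.
f(m₁)=-18.520263671875, f(m₂)=-79.094482421875, f(m₃)=-236.383544921875, f(m₄)=-566.324951171875.
h·[f(m₁) + f(m₂) + f(m₃) + f(m₄)] = 0.75·(-900.3232421875) = -675.242432.

-675.242432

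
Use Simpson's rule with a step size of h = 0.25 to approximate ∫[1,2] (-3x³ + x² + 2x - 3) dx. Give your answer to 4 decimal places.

-8.9167

h = (2 − 1)/4 = 0.25.
Nodes x₀,…,x₄ = 1, 1.25, 1.5, 1.75, 2.
f(x) = -3x³ + x² + 2x - 3: f₀=-3, f₁=-4.796875, f₂=-7.875, f₃=-12.515625, f₄=-19.
(h/3)·[f₀ + 4f₁ + 2f₂ + 4f₃ + f₄] = 0.083333·(-107) = -8.9167.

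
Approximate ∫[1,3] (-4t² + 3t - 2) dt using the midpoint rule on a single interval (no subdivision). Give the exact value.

M = (b−a)·f(2) = 2·(-12) = -24.

-24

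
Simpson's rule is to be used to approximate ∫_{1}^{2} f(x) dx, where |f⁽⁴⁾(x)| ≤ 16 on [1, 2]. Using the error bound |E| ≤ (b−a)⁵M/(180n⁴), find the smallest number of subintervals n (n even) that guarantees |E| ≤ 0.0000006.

20

Need 16/(180n⁴) ≤ 0.0000006.
n⁴ ≥ 16/(180·0.0000006) = 148148 ⇒ n ≥ 19.6189, so the smallest even n is 20. (n must be even for Simpson's rule.)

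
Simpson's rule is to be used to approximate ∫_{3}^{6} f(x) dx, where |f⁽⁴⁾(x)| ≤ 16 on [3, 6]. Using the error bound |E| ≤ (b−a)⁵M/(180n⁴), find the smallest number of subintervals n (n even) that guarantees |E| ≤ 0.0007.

14

Need 3888/(180n⁴) ≤ 0.0007.
n⁴ ≥ 3888/(180·0.0007) = 30857.1 ⇒ n ≥ 13.2538, so the smallest even n is 14. (n must be even for Simpson's rule.)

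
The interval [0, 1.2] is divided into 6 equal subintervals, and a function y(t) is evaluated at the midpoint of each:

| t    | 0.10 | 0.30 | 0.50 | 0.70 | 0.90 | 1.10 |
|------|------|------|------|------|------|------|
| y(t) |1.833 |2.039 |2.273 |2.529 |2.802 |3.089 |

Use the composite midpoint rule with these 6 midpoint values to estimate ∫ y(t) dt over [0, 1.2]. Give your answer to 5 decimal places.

h = 0.2, n = 6.
h·[y(m₁) + y(m₂) + y(m₃) + y(m₄) + y(m₅) + y(m₆)] = 0.2·(14.565) = 2.91300.

2.91300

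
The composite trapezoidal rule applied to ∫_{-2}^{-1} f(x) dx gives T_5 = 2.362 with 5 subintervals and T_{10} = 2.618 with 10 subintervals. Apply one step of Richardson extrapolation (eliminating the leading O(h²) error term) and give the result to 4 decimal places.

R = (4·T_{10} − T_5) / 3 = (4·2.618 − 2.362)/3 = (8.110)/3 = 2.7033.

2.7033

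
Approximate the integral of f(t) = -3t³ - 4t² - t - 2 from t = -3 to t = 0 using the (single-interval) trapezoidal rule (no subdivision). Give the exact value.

T = (b−a)/2 · [f(-3) + f(0)] = 1.5·[46 + (-2)] = 66.

66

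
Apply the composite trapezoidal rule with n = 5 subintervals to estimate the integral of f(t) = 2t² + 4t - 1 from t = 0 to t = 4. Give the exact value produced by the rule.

h = (4 − 0)/5 = 0.8.
Nodes t₀,…,t₅ = 0, 0.8, 1.6, 2.4, 3.2, 4.
f(t) = 2t² + 4t - 1: f₀=-1, f₁=3.48, f₂=10.52, f₃=20.12, f₄=32.28, f₅=47.
(h/2)·[f₀ + 2f₁ + 2f₂ + 2f₃ + 2f₄ + f₅] = 0.4·(178.8) = 71.52.

71.52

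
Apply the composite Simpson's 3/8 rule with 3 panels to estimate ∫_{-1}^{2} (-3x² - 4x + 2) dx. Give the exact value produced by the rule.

h = (2 − (-1))/3 = 1.
Nodes x₀,…,x₃ = -1, 0, 1, 2.
f(x) = -3x² - 4x + 2: f₀=3, f₁=2, f₂=-5, f₃=-18.
(3h/8)·[f₀ + 3f₁ + 3f₂ + f₃] = 0.375·(-24) = -9.

-9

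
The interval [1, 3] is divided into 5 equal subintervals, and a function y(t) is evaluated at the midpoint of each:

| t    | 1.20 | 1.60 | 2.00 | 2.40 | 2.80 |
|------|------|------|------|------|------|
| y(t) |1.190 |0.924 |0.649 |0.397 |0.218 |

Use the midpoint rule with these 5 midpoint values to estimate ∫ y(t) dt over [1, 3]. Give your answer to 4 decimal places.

1.3512

h = 0.4, n = 5.
h·[y(m₁) + y(m₂) + y(m₃) + y(m₄) + y(m₅)] = 0.4·(3.378) = 1.3512.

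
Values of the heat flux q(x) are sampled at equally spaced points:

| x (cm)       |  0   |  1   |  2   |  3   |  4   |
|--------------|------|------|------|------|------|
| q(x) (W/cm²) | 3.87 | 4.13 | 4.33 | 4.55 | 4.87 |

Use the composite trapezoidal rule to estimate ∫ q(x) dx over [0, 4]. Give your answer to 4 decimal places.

h = 1, n = 4.
(h/2)·[y₀ + 2y₁ + 2y₂ + 2y₃ + y₄] = 0.5·(34.76) = 17.3800.

17.3800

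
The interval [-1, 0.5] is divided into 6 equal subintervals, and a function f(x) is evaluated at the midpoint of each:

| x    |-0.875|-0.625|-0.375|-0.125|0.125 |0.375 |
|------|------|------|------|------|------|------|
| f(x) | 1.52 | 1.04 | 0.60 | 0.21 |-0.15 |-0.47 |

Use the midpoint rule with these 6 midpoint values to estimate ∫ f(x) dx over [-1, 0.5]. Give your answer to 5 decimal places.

0.68750

h = 0.25, n = 6.
h·[y(m₁) + y(m₂) + y(m₃) + y(m₄) + y(m₅) + y(m₆)] = 0.25·(2.75) = 0.68750.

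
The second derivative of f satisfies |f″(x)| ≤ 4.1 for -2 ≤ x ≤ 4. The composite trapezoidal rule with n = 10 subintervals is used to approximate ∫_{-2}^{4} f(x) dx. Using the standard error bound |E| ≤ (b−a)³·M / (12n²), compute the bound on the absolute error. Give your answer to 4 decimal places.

|E| ≤ (6)³·4.1 / (12·10²) = 885.6/1200 = 0.7380.

0.7380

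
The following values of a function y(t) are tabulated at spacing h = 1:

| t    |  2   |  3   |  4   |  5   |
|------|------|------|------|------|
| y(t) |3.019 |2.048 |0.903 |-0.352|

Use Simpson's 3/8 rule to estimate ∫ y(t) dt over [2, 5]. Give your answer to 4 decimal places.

h = 1, n = 3.
(3h/8)·[y₀ + 3y₁ + 3y₂ + y₃] = 0.375·(11.520) = 4.3200.

4.3200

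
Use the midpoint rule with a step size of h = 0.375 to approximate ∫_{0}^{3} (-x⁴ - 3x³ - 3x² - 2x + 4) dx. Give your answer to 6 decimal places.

h = (3 − 0)/8 = 0.375.
Midpoints m₁,…,m₈ = 0.1875, 0.5625, 0.9375, 1.3125, 1.6875, 2.0625, 2.4375, 2.8125.
f(m₁)=3.4985198974609375, f(m₂)=1.2917327880859375, f(m₃)=-3.7561187744140625, f(m₄)=-13.5434722900390625, f(m₅)=-30.4433746337890625, f(m₆)=-57.3034820556640625, f(m₇)=-97.4460601806640625, f(m₈)=-154.6679840087890625.
h·[f(m₁) + f(m₂) + f(m₃) + f(m₄) + f(m₅) + f(m₆) + f(m₇) + f(m₈)] = 0.375·(-352.3702392578125) = -132.138840.

-132.138840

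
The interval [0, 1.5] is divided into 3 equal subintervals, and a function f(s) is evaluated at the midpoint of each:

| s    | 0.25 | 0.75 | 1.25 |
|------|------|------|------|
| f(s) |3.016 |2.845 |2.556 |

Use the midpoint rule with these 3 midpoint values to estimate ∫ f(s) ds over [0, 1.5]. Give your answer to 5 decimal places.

4.20850

h = 0.5, n = 3.
h·[y(m₁) + y(m₂) + y(m₃)] = 0.5·(8.417) = 4.20850.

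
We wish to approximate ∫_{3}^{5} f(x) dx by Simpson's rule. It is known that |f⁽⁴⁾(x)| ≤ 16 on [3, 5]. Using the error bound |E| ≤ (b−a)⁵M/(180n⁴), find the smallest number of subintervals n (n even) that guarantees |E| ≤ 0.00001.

Need 512/(180n⁴) ≤ 0.00001.
n⁴ ≥ 512/(180·0.00001) = 284444 ⇒ n ≥ 23.0940, so the smallest even n is 24. (n must be even for Simpson's rule.)

24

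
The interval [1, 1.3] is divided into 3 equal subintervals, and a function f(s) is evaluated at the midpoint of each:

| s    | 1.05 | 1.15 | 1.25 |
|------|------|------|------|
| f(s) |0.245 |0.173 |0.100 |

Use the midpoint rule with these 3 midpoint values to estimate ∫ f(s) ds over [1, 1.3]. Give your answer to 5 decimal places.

0.05180

h = 0.1, n = 3.
h·[y(m₁) + y(m₂) + y(m₃)] = 0.1·(0.518) = 0.05180.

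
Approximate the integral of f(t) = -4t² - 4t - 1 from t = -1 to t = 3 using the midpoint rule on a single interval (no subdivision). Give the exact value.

-36

M = (b−a)·f(1) = 4·(-9) = -36.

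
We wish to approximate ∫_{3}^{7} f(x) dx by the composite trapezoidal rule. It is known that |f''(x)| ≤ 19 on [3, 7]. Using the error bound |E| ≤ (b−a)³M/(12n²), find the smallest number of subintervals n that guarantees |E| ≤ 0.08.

36

Need 1216/(12n²) ≤ 0.08.
n² ≥ 1216/(12·0.08) = 1266.67 ⇒ n ≥ 35.5903, so the smallest n is 36.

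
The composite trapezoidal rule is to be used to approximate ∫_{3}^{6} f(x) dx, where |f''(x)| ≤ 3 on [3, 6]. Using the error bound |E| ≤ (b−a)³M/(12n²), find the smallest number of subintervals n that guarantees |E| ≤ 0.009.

Need 81/(12n²) ≤ 0.009.
n² ≥ 81/(12·0.009) = 750 ⇒ n ≥ 27.3861, so the smallest n is 28.

28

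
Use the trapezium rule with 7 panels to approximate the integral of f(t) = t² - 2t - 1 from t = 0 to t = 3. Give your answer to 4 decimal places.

-2.9082

h = (3 − 0)/7 = 0.428571.
Nodes t₀,…,t₇ = 0, 0.428571, 0.857143, 1.285714, 1.714286, 2.142857, 2.571429, 3.
f(t) = t² - 2t - 1: f₀=-1, f₁=-1.673469, f₂=-1.979592, f₃=-1.918367, f₄=-1.489796, f₅=-0.693878, f₆=0.469388, f₇=2.
(h/2)·[f₀ + 2f₁ + 2f₂ + 2f₃ + 2f₄ + 2f₅ + 2f₆ + f₇] = 0.214286·(-13.571429) = -2.9082.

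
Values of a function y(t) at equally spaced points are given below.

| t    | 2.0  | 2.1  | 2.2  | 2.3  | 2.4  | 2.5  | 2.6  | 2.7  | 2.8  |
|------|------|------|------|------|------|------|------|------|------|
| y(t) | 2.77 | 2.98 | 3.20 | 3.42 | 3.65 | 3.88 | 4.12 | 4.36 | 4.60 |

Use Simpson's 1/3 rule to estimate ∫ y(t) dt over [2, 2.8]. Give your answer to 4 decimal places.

h = 0.1, n = 8.
(h/3)·[y₀ + 4y₁ + 2y₂ + 4y₃ + 2y₄ + 4y₅ + 2y₆ + 4y₇ + y₈] = 0.033333·(87.87) = 2.9290.

2.9290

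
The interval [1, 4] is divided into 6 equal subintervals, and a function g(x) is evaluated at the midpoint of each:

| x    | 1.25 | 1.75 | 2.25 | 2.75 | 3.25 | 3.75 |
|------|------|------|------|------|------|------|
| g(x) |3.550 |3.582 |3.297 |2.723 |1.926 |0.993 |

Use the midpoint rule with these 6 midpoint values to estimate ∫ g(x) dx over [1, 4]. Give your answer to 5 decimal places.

h = 0.5, n = 6.
h·[y(m₁) + y(m₂) + y(m₃) + y(m₄) + y(m₅) + y(m₆)] = 0.5·(16.071) = 8.03550.

8.03550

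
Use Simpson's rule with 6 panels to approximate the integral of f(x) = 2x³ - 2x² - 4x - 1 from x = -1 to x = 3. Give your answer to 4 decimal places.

1.3333

h = (3 − (-1))/6 = 0.666667.
Nodes x₀,…,x₆ = -1, -0.333333, 0.333333, 1, 1.666667, 2.333333, 3.
f(x) = 2x³ - 2x² - 4x - 1: f₀=-1, f₁=0.037037, f₂=-2.481481, f₃=-5, f₄=-3.962963, f₅=4.185185, f₆=23.
(h/3)·[f₀ + 4f₁ + 2f₂ + 4f₃ + 2f₄ + 4f₅ + f₆] = 0.222222·(6) = 1.3333.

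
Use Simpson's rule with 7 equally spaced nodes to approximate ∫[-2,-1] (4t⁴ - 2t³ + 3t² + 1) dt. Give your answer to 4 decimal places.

40.3004

h = (-1 − (-2))/6 = 0.166667.
Nodes t₀,…,t₆ = -2, -1.833333, -1.666667, -1.5, -1.333333, -1.166667, -1.
f(t) = 4t⁴ - 2t³ + 3t² + 1: f₀=93, f₁=68.595679, f₂=49.456790, f₃=34.75, f₄=23.716049, f₅=15.669753, f₆=10.
(h/3)·[f₀ + 4f₁ + 2f₂ + 4f₃ + 2f₄ + 4f₅ + f₆] = 0.055556·(725.407407) = 40.3004.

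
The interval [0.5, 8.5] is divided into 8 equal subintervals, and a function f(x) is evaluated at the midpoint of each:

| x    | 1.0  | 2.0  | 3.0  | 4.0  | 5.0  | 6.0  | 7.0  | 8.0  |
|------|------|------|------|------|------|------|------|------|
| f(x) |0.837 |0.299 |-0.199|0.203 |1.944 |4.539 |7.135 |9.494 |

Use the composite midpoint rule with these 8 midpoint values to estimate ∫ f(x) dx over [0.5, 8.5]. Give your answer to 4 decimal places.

24.2520

h = 1, n = 8.
h·[y(m₁) + y(m₂) + y(m₃) + y(m₄) + y(m₅) + y(m₆) + y(m₇) + y(m₈)] = 1·(24.252) = 24.2520.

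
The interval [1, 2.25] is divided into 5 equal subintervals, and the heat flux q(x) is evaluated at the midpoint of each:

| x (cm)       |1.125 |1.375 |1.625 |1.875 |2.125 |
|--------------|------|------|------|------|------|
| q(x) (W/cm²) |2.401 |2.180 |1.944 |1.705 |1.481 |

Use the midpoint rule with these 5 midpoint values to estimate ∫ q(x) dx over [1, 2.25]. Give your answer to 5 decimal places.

2.42775

h = 0.25, n = 5.
h·[y(m₁) + y(m₂) + y(m₃) + y(m₄) + y(m₅)] = 0.25·(9.711) = 2.42775.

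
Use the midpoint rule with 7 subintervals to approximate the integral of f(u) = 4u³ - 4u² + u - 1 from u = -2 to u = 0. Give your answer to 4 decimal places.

-30.4490

h = (0 − (-2))/7 = 0.285714.
Midpoints m₁,…,m₇ = -1.857143, -1.571429, -1.285714, -1, -0.714286, -0.428571, -0.142857.
f(m₁)=-42.274052, f(m₂)=-27.970845, f(m₃)=-17.399417, f(m₄)=-10, f(m₅)=-5.212828, f(m₆)=-2.478134, f(m₇)=-1.236152.
h·[f(m₁) + f(m₂) + f(m₃) + f(m₄) + f(m₅) + f(m₆) + f(m₇)] = 0.285714·(-106.571429) = -30.4490.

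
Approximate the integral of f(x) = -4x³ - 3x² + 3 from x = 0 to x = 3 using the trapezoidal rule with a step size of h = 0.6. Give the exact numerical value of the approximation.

h = (3 − 0)/5 = 0.6.
Nodes x₀,…,x₅ = 0, 0.6, 1.2, 1.8, 2.4, 3.
f(x) = -4x³ - 3x² + 3: f₀=3, f₁=1.056, f₂=-8.232, f₃=-30.048, f₄=-69.576, f₅=-132.
(h/2)·[f₀ + 2f₁ + 2f₂ + 2f₃ + 2f₄ + f₅] = 0.3·(-342.6) = -102.78.

-102.78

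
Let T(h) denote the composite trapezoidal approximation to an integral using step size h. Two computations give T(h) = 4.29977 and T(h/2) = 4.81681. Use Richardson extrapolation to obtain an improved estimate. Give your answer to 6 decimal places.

R = (4·T(h/2) − T(h)) / 3 = (4·4.81681 − 4.29977)/3 = (14.96747)/3 = 4.989157.

4.989157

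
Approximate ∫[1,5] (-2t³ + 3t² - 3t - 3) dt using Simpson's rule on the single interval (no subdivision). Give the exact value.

-236

S = (b−a)/6 · [f(1) + 4f(3) + f(5)] = 0.666667·[(-5) + 4·(-39) + (-193)] = -236.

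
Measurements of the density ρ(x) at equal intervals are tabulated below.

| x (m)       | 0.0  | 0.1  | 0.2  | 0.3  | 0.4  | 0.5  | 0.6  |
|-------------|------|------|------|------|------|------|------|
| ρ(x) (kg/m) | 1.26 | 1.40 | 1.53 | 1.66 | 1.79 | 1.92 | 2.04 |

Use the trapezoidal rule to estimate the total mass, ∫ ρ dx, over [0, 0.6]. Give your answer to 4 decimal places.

h = 0.1, n = 6.
(h/2)·[y₀ + 2y₁ + 2y₂ + 2y₃ + 2y₄ + 2y₅ + y₆] = 0.05·(19.90) = 0.9950.

0.9950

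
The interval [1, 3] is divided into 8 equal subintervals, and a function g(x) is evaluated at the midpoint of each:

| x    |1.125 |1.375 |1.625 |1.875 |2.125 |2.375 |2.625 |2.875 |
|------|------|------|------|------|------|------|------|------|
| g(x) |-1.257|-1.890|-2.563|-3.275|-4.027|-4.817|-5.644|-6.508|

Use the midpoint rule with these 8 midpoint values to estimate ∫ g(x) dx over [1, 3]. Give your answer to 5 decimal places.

h = 0.25, n = 8.
h·[y(m₁) + y(m₂) + y(m₃) + y(m₄) + y(m₅) + y(m₆) + y(m₇) + y(m₈)] = 0.25·(-29.981) = -7.49525.

-7.49525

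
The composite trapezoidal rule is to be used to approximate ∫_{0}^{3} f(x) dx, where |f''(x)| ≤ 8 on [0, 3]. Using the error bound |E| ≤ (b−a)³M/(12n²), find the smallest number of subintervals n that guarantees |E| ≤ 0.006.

Need 216/(12n²) ≤ 0.006.
n² ≥ 216/(12·0.006) = 3000 ⇒ n ≥ 54.7723, so the smallest n is 55.

55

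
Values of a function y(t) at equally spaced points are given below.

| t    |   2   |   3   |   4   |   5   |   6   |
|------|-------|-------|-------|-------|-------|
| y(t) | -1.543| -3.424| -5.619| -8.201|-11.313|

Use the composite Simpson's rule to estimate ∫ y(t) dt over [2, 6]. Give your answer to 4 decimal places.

h = 1, n = 4.
(h/3)·[y₀ + 4y₁ + 2y₂ + 4y₃ + y₄] = 0.333333·(-70.594) = -23.5313.

-23.5313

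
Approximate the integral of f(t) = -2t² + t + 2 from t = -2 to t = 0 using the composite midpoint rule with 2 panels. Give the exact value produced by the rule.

-3

h = (0 − (-2))/2 = 1.
Midpoints m₁,…,m₂ = -1.5, -0.5.
f(m₁)=-4, f(m₂)=1.
h·[f(m₁) + f(m₂)] = 1·(-3) = -3.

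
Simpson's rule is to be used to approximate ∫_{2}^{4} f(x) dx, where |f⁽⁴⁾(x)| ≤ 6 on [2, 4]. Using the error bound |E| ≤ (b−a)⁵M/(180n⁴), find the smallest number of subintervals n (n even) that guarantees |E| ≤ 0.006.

4

Need 192/(180n⁴) ≤ 0.006.
n⁴ ≥ 192/(180·0.006) = 177.778 ⇒ n ≥ 3.6515, so the smallest even n is 4. (n must be even for Simpson's rule.)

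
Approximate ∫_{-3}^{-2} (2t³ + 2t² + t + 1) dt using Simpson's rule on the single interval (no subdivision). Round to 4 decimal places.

S = (b−a)/6 · [f(-3) + 4f(-2.5) + f(-2)] = 0.166667·[(-38) + 4·(-20.25) + (-9)] = -21.3333.

-21.3333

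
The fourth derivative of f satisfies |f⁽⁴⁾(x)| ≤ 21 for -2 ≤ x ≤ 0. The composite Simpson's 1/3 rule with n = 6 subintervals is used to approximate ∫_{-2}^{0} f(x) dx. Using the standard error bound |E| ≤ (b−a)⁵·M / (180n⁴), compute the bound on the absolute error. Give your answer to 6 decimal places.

|E| ≤ (2)⁵·21 / (180·6⁴) = 672/233280 = 0.002881.

0.002881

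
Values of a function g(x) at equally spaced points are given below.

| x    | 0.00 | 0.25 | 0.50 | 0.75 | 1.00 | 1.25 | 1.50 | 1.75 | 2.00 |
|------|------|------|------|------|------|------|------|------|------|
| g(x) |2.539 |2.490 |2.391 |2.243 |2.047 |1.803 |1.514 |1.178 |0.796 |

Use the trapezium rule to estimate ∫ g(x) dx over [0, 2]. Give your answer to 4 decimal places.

3.8334

h = 0.25, n = 8.
(h/2)·[y₀ + 2y₁ + 2y₂ + 2y₃ + 2y₄ + 2y₅ + 2y₆ + 2y₇ + y₈] = 0.125·(30.667) = 3.8334.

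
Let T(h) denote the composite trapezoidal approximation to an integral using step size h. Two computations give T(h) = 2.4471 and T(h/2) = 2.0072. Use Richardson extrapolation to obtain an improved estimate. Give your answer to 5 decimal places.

R = (4·T(h/2) − T(h)) / 3 = (4·2.0072 − 2.4471)/3 = (5.5817)/3 = 1.86057.

1.86057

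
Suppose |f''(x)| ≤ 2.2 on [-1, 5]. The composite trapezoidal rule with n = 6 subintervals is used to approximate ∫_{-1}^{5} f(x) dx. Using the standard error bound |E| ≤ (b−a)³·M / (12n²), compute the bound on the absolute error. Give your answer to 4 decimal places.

|E| ≤ (6)³·2.2 / (12·6²) = 475.2/432 = 1.1000.

1.1000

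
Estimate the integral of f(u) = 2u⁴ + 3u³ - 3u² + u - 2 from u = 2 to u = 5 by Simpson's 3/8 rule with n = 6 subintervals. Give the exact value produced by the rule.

h = (5 − 2)/6 = 0.5.
Nodes u₀,…,u₆ = 2, 2.5, 3, 3.5, 4, 4.5, 5.
f(u) = 2u⁴ + 3u³ - 3u² + u - 2: f₀=44, f₁=106.75, f₂=217, f₃=393.5, f₄=658, f₅=1035.25, f₆=1553.
(3h/8)·[f₀ + 3f₁ + 3f₂ + 2f₃ + 3f₄ + 3f₅ + f₆] = 0.1875·(8435) = 1581.5625.

1581.5625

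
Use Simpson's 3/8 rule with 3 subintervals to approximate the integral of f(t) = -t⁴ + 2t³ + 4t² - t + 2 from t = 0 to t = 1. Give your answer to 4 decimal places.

h = (1 − 0)/3 = 0.333333.
Nodes t₀,…,t₃ = 0, 0.333333, 0.666667, 1.
f(t) = -t⁴ + 2t³ + 4t² - t + 2: f₀=2, f₁=2.172840, f₂=3.506173, f₃=6.
(3h/8)·[f₀ + 3f₁ + 3f₂ + f₃] = 0.125·(25.037037) = 3.1296.

3.1296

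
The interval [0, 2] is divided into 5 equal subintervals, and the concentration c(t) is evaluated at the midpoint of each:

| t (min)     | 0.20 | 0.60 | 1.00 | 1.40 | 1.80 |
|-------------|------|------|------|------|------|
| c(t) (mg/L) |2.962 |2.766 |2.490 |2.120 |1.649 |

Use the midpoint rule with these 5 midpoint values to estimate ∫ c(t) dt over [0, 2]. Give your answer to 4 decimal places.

h = 0.4, n = 5.
h·[y(m₁) + y(m₂) + y(m₃) + y(m₄) + y(m₅)] = 0.4·(11.987) = 4.7948.

4.7948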